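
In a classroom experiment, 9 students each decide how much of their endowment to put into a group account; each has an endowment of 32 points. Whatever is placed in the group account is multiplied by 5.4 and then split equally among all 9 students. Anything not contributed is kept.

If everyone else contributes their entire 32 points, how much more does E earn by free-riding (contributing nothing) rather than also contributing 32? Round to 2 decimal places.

Switching from a contribution of 32 to 0 lets E keep an extra 32 points, but lowers the group account by 32, which costs E their own share of that drop: 5.4/9 × 32 = 19.20.
Net gain = 32 − 19.20 = 12.80. The private return per contributed unit (0.6000) is below 1, so free-riding is indeed the best response regardless of what the others do.

12.80 points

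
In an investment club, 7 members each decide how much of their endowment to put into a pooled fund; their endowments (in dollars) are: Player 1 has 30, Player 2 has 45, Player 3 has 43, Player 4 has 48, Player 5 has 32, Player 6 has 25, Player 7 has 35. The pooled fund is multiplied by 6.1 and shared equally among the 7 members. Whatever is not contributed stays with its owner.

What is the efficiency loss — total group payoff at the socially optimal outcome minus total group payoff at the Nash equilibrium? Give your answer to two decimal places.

The private return per contributed unit is 6.1/7 = 0.8714 < 1 for every player regardless of endowment, so the Nash equilibrium is zero contribution and the group total is Σ E_j = 30 + 45 + 43 + 48 + 32 + 25 + 35 = 258.
Each contributed unit returns 6.100 to the group, so the social optimum is full contribution by everyone: group total = 6.100 × 258 = 1573.80.
Efficiency loss = (6.100 − 1) × 258 = 1315.80.

1315.80 dollars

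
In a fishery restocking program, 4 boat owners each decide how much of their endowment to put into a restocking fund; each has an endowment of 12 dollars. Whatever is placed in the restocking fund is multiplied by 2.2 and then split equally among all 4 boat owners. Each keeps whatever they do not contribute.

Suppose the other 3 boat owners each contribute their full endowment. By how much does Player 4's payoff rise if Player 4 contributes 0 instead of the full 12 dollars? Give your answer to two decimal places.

Switching from a contribution of 12 to 0 lets Player 4 keep an extra 12 dollars, but lowers the restocking fund by 12, which costs Player 4 their own share of that drop: 2.2/4 × 12 = 6.60.
Net gain = 12 − 6.60 = 5.40. The private return per contributed unit (0.5500) is below 1, so free-riding is indeed the best response regardless of what the others do.

5.40 dollars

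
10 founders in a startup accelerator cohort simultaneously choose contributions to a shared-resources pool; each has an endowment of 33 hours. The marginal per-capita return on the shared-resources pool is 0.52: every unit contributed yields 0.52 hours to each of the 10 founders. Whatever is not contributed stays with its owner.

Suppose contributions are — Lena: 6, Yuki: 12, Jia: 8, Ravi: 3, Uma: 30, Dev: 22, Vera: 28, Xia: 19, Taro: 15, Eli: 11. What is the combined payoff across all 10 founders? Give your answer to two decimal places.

Total contributed: 6 + 12 + 8 + 3 + 30 + 22 + 28 + 19 + 15 + 11 = 154; total kept: 10 × 33 − 154 = 176.
The shared-resources pool pays out 0.52 × 10 × 154 = 800.80 in aggregate.
Group total = 176 + 800.80 = 976.80.

976.80 hours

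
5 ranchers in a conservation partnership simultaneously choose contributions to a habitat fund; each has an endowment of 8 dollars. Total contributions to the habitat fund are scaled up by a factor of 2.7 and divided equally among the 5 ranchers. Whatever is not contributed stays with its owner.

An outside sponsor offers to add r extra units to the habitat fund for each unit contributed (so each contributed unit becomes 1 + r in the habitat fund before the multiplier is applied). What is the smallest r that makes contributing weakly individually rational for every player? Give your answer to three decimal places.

0.852

With matching at rate r, one contributed unit becomes (1 + r) in the habitat fund and returns 2.7 × (1 + r) / 5 to the contributor.
Setting this equal to 1: 1 + r = 5/2.7 = 1.8519.
So the minimum matching rate is r = 1.8519 − 1 = 0.852.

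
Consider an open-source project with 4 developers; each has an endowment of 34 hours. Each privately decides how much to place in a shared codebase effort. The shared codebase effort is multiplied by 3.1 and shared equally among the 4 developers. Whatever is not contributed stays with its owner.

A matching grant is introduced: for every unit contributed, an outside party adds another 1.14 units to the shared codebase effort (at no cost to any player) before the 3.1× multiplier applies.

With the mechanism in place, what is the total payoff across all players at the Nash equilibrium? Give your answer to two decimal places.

902.22 hours

With the mechanism, a contributed unit returns 3.1 × 2.14 / 4 = 1.6585 per unit of net cost to the contributor — now above 1 — so contributing fully is weakly dominant for every player.
At the Nash equilibrium everyone contributes 34. Group total payoff = 3.1 × 2.14 × 136 = 902.22.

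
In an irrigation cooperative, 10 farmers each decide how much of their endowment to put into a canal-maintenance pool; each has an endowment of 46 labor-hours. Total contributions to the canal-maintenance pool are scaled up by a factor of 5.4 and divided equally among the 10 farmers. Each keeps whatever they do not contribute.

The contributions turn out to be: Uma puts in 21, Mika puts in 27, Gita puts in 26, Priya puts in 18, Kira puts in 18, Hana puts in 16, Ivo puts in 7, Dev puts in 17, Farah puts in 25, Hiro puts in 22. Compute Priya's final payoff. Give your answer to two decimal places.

Total contributed: 21 + 27 + 26 + 18 + 18 + 16 + 7 + 17 + 25 + 22 = 197.
Each receives 5.4 × 197 / 10 = 106.38 from the canal-maintenance pool.
Priya keeps 46 − 18 = 28, so Priya's payoff is 28 + 106.38 = 134.38.

134.38 labor-hours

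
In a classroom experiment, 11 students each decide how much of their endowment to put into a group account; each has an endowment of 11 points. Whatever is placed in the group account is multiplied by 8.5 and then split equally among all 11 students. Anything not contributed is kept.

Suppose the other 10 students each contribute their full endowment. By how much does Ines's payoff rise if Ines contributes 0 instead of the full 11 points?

2.50 points

Switching from a contribution of 11 to 0 lets Ines keep an extra 11 points, but lowers the group account by 11, which costs Ines their own share of that drop: 8.5/11 × 11 = 8.50.
Net gain = 11 − 8.50 = 2.50. The private return per contributed unit (0.7727) is below 1, so free-riding is indeed the best response regardless of what the others do.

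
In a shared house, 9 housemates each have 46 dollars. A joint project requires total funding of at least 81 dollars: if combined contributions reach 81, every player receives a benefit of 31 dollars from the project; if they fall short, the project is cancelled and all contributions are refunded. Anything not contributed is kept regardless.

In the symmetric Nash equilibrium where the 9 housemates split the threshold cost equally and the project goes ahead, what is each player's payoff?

68 dollars

Equal share of the threshold: 81/9 = 9.
At this profile no one gains by cutting their contribution: any cut drops the total below 81, the project is cancelled, contributions are refunded, and the deviator ends with 46, which is less than 46 − 9 + 31 = 68. Contributing more than 9 just wastes the excess. So contributing exactly 9 is a best response.
Each player's payoff: 46 − 9 + 31 = 68.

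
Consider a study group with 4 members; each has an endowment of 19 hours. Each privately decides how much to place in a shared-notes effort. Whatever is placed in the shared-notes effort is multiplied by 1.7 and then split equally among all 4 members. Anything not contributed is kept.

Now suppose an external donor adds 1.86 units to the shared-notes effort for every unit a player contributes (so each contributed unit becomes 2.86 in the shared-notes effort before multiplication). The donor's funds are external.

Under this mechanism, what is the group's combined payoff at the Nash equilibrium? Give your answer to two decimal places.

369.51 hours

With the mechanism, a contributed unit returns 1.7 × 2.86 / 4 = 1.2155 per unit of net cost to the contributor — now above 1 — so contributing fully is weakly dominant for every player.
At the Nash equilibrium everyone contributes 19. Group total payoff = 1.7 × 2.86 × 76 = 369.51.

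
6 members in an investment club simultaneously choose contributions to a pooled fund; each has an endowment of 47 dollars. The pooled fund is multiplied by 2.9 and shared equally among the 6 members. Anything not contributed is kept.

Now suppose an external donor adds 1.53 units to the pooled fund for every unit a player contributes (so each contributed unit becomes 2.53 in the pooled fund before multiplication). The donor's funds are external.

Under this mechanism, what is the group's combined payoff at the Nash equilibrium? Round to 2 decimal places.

The effective private return per unit is now 2.9 × 2.53 / 6 = 1.2228 > 1, so every player's dominant strategy flips to full contribution.
At the Nash equilibrium everyone contributes 47. Group total payoff = 2.9 × 2.53 × 282 = 2069.03.

2069.03 dollars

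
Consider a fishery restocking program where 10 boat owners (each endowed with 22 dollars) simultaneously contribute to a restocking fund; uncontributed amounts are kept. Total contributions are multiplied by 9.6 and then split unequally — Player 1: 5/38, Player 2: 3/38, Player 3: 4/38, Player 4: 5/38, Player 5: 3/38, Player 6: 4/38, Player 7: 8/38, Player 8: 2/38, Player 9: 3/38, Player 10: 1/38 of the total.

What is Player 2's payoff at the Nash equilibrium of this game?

For player j, contributing a unit is worthwhile iff 9.6 × (j's share) ≥ 1, i.e. iff j's share is at least 0.1042.
The shares above 0.1042 belong to Player 1, Player 3, Player 4, Player 6 and Player 7, contributing 22 each; the remaining 5 contribute 0. Total contributed: 110.
Player 2 keeps 22 and receives 9.6 × 110 × 3/38 = 83.37 from the restocking fund, for a payoff of 105.37.

105.37 dollars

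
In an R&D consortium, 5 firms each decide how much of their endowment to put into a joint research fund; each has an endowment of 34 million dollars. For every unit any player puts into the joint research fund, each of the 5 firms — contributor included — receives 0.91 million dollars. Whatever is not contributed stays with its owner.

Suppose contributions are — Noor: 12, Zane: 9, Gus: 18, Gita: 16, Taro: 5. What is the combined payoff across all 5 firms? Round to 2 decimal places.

Total contributed: 12 + 9 + 18 + 16 + 5 = 60; total kept: 5 × 34 − 60 = 110.
The joint research fund pays out 0.91 × 5 × 60 = 273.00 in aggregate.
Group total = 110 + 273.00 = 383.00.

383.00 million dollars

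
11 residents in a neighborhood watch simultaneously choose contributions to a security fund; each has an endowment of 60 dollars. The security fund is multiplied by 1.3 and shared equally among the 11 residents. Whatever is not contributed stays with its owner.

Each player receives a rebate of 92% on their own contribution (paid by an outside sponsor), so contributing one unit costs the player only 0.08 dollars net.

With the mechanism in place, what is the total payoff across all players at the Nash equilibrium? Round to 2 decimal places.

1465.20 dollars

The effective private return per unit is now (1.3/11) / 0.08 = 1.4773 > 1, so every player's dominant strategy flips to full contribution.
At the Nash equilibrium everyone contributes 60. Group total payoff = 11 × (60 × 0.92 + 1.3 × 60) = 1465.20.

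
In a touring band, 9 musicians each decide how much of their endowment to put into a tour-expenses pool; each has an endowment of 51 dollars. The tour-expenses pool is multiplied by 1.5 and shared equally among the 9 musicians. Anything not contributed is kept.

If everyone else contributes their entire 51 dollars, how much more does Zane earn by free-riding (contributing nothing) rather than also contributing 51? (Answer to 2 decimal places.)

Switching from a contribution of 51 to 0 lets Zane keep an extra 51 dollars, but lowers the tour-expenses pool by 51, which costs Zane their own share of that drop: 1.5/9 × 51 = 8.50.
Net gain = 51 − 8.50 = 42.50. The private return per contributed unit (0.1667) is below 1, so free-riding is indeed the best response regardless of what the others do.

42.50 dollars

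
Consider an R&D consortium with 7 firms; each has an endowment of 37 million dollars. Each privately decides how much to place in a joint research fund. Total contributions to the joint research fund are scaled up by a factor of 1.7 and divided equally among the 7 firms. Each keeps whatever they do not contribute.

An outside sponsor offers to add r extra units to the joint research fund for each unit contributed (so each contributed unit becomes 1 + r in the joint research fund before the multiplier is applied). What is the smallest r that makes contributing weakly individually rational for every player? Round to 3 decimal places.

With matching at rate r, one contributed unit becomes (1 + r) in the joint research fund and returns 1.7 × (1 + r) / 7 to the contributor.
Setting this equal to 1: 1 + r = 7/1.7 = 4.1176.
So the minimum matching rate is r = 4.1176 − 1 = 3.118.

3.118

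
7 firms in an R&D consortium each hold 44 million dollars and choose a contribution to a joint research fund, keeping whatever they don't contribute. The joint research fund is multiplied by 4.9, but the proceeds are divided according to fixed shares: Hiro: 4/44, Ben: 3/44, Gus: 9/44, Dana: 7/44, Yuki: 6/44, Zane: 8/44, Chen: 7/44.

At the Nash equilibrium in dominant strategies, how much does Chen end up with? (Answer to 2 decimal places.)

A player with share s gets back 4.9·s per unit contributed, so full contribution is dominant for anyone with s > 1/4.9 = 0.2041 and zero contribution is dominant for anyone below.
Only Gus (9/44) clears that bar, contributing 44; the remaining 6 contribute 0. Total contributed: 44.
Chen keeps 44 and receives 4.9 × 44 × 7/44 = 34.30 from the joint research fund, for a payoff of 78.30.

78.30 million dollars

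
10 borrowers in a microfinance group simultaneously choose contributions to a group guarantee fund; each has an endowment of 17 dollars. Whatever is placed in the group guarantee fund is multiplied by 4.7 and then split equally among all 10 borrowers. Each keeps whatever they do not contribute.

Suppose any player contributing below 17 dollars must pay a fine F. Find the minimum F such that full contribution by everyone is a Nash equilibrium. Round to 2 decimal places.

Given the others contribute fully, the best deviation is to contribute 0 (any partial contribution still incurs the fine and gives up units whose private return 0.4700 is below 1).
Deviating from 17 to 0 saves 17 dollars but forfeits the deviator's share of the drop in the group guarantee fund: 4.7/10 × 17 = 7.99.
So the deviation gain is 17 − 7.99 = 9.01, and the fine must be at least 9.01 dollars to wipe it out.

9.01 dollars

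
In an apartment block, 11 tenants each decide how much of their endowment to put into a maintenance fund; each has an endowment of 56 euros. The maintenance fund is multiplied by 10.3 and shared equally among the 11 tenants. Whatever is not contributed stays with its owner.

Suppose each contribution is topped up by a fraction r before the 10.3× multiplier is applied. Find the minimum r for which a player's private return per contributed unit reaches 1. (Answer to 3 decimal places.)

0.068

With matching at rate r, one contributed unit becomes (1 + r) in the maintenance fund and returns 10.3 × (1 + r) / 11 to the contributor.
Setting this equal to 1: 1 + r = 11/10.3 = 1.0680.
So the minimum matching rate is r = 1.0680 − 1 = 0.068.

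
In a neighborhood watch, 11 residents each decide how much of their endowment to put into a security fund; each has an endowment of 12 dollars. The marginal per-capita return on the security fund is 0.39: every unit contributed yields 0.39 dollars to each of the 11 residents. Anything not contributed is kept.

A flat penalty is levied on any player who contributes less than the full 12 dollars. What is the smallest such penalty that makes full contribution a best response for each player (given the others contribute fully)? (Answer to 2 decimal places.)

Given the others contribute fully, the best deviation is to contribute 0 (any partial contribution still incurs the fine and gives up units whose private return 0.39 is below 1).
Deviating from 12 to 0 saves 12 dollars but forfeits the deviator's share of the drop in the security fund: 0.39 × 12 = 4.68.
So the deviation gain is 12 − 4.68 = 7.32, and the fine must be at least 7.32 dollars to wipe it out.

7.32 dollars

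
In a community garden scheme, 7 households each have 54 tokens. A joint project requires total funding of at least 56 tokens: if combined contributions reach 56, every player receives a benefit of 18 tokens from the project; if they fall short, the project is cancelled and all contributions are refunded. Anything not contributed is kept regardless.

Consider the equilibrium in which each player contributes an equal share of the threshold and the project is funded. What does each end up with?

64 tokens

Equal share of the threshold: 56/7 = 8.
At this profile no one gains by cutting their contribution: any cut drops the total below 56, the project is cancelled, contributions are refunded, and the deviator ends with 54, which is less than 54 − 8 + 18 = 64. Contributing more than 8 just wastes the excess. So contributing exactly 8 is a best response.
Each player's payoff: 54 − 8 + 18 = 64.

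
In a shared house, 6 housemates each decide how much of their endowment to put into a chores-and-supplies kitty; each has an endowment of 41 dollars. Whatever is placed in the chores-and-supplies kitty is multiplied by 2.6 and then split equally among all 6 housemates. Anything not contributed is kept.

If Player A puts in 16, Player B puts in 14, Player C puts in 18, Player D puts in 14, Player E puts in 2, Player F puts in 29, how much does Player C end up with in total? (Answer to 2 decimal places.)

63.30 dollars

Total contributed: 16 + 14 + 18 + 14 + 2 + 29 = 93.
Each receives 2.6 × 93 / 6 = 40.30 from the chores-and-supplies kitty.
Player C keeps 41 − 18 = 23, so Player C's payoff is 23 + 40.30 = 63.30.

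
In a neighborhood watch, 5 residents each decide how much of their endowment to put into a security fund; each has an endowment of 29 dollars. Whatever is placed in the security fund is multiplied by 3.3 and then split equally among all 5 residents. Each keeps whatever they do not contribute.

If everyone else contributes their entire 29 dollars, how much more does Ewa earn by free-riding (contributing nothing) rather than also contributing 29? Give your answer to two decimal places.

Switching from a contribution of 29 to 0 lets Ewa keep an extra 29 dollars, but lowers the security fund by 29, which costs Ewa their own share of that drop: 3.3/5 × 29 = 19.14.
Net gain = 29 − 19.14 = 9.86. The private return per contributed unit (0.6600) is below 1, so free-riding is indeed the best response regardless of what the others do.

9.86 dollars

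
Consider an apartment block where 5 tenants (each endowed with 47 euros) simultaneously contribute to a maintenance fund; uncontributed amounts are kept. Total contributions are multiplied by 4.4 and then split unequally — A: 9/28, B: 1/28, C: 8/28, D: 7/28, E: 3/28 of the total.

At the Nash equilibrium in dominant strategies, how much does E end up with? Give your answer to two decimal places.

Each unit j contributes comes back to j as 4.4 × (j's share), so j prefers to contribute only if that share exceeds 1/4.4 = 0.2273; otherwise keeping the unit dominates.
The shares above 0.2273 belong to A, C and D, contributing 47 each; the remaining 2 contribute 0. Total contributed: 141.
E keeps 47 and receives 4.4 × 141 × 3/28 = 66.47 from the maintenance fund, for a payoff of 113.47.

113.47 euros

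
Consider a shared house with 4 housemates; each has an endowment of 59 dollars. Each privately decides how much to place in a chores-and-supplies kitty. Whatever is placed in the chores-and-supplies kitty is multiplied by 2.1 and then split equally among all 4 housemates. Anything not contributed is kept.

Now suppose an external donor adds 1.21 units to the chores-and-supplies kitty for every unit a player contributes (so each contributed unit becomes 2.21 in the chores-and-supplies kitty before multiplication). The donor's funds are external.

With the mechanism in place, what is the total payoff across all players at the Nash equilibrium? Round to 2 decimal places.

Under the mechanism each unit contributed yields 2.1 × 2.21 / 4 = 1.1603 back to its contributor per unit of net cost, which exceeds 1, making full contribution the dominant choice for everyone.
At the Nash equilibrium everyone contributes 59. Group total payoff = 2.1 × 2.21 × 236 = 1095.28.

1095.28 dollars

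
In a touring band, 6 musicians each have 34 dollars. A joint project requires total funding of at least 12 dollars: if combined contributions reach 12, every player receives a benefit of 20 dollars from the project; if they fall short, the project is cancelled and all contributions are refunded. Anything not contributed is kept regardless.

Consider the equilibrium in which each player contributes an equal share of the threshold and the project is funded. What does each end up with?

52 dollars

Equal share of the threshold: 12/6 = 2.
At this profile no one gains by cutting their contribution: any cut drops the total below 12, the project is cancelled, contributions are refunded, and the deviator ends with 34, which is less than 34 − 2 + 20 = 52. Contributing more than 2 just wastes the excess. So contributing exactly 2 is a best response.
Each player's payoff: 34 − 2 + 20 = 52.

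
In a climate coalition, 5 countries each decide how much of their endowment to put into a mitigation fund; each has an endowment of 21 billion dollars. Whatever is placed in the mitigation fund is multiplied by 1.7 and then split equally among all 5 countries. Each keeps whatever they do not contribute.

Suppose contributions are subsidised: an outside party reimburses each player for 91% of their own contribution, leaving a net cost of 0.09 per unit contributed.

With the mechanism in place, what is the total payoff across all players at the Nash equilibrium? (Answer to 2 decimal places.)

274.05 billion dollars

Under the mechanism each unit contributed yields (1.7/5) / 0.09 = 3.7778 back to its contributor per unit of net cost, which exceeds 1, making full contribution the dominant choice for everyone.
So the Nash equilibrium is full contribution by all 5; the group earns 5 × (21 × 0.91 + 1.7 × 21) = 274.05.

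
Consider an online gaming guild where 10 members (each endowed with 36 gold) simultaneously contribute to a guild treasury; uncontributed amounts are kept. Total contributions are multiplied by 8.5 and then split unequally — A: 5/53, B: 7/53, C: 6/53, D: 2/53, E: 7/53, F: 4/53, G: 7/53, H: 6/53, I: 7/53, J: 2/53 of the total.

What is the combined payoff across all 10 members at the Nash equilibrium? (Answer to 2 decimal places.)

1440.00 gold

Player j's private return per contributed unit is 8.5 × (j's share). Contributing is weakly dominant for j when that share is at least 1/8.5 = 0.1176, and contributing 0 is dominant otherwise.
The shares above 0.1176 belong to B, E, G and I, contributing 36 each; the remaining 6 contribute 0. Total contributed: 144.
The guild treasury pays out 8.5 × 144 = 1224.00 in total (split across the unequal shares, but the aggregate is all that matters for the group sum).
The 6 free-riders keep 36 each, adding 216. Group total = 216 + 1224.00 = 1440.00.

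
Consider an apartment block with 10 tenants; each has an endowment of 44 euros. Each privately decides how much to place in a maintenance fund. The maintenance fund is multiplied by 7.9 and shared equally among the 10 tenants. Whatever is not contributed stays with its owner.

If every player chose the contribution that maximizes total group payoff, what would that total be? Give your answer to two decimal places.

3476.00 euros

Each contributed unit returns 7.900 to the group as a whole (0.7900 to each of 10 players), which exceeds 1, so the social optimum is full contribution: group total = 7.900 × 440 = 3476.00.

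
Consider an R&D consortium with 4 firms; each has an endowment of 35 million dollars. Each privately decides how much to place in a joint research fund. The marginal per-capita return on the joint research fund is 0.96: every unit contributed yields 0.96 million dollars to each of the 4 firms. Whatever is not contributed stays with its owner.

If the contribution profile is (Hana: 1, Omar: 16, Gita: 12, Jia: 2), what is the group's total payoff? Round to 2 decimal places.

228.04 million dollars

Total contributed: 1 + 16 + 12 + 2 = 31; total kept: 4 × 35 − 31 = 109.
The joint research fund pays out 0.96 × 4 × 31 = 119.04 in aggregate.
Group total = 109 + 119.04 = 228.04.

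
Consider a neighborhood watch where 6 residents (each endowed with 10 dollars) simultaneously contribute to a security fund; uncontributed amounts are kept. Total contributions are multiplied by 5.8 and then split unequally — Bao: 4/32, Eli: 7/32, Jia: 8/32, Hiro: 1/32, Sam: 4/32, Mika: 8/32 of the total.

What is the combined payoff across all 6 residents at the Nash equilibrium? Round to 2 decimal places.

Each unit j contributes comes back to j as 5.8 × (j's share), so j prefers to contribute only if that share exceeds 1/5.8 = 0.1724; otherwise keeping the unit dominates.
Eli, Jia and Mika are above the threshold, contributing 10 each; the remaining 3 contribute 0. Total contributed: 30.
The security fund pays out 5.8 × 30 = 174.00 in total (split across the unequal shares, but the aggregate is all that matters for the group sum).
The 3 free-riders keep 10 each, adding 30. Group total = 30 + 174.00 = 204.00.

204.00 dollars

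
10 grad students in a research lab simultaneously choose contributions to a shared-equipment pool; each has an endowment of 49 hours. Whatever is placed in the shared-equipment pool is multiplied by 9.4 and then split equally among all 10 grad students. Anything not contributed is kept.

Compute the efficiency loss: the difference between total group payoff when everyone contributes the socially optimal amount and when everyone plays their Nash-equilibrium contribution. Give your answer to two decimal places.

Each contributed unit returns 9.4/10 = 0.9400 to its contributor — below 1 — so contributing 0 is dominant for every player. At the Nash equilibrium everyone keeps their 49, and the group total is 10 × 49 = 490.
Each contributed unit returns 9.400 to the group as a whole (0.9400 to each of 10 players), which exceeds 1, so the social optimum is full contribution: group total = 9.400 × 490 = 4606.00.
Efficiency loss = 4606.00 − 490 = 4116.00.

4116.00 hours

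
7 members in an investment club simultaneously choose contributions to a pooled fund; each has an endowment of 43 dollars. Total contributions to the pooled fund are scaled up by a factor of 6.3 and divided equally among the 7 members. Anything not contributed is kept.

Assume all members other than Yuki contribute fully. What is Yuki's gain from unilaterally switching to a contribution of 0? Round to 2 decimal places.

Switching from a contribution of 43 to 0 lets Yuki keep an extra 43 dollars, but lowers the pooled fund by 43, which costs Yuki their own share of that drop: 6.3/7 × 43 = 38.70.
Net gain = 43 − 38.70 = 4.30. The private return per contributed unit (0.9000) is below 1, so free-riding is indeed the best response regardless of what the others do.

4.30 dollars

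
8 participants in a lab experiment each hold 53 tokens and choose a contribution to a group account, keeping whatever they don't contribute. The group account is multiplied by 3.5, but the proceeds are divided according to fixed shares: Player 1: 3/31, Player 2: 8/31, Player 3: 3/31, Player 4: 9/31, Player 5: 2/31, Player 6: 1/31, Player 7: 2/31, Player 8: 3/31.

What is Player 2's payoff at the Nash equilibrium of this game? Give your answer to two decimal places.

100.87 tokens

A player with share s gets back 3.5·s per unit contributed, so full contribution is dominant for anyone with s > 1/3.5 = 0.2857 and zero contribution is dominant for anyone below.
Player 4 alone (share 9/31) is above the threshold, contributing 53; the remaining 7 contribute 0. Total contributed: 53.
Player 2 keeps 53 and receives 3.5 × 53 × 8/31 = 47.87 from the group account, for a payoff of 100.87.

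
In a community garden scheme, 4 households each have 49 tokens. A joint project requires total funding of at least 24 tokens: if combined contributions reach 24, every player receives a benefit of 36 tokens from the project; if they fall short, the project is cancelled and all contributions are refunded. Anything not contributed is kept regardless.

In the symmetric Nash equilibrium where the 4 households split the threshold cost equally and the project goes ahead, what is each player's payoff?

79 tokens

Equal share of the threshold: 24/4 = 6.
At this profile no one gains by cutting their contribution: any cut drops the total below 24, the project is cancelled, contributions are refunded, and the deviator ends with 49, which is less than 49 − 6 + 36 = 79. Contributing more than 6 just wastes the excess. So contributing exactly 6 is a best response.
Each player's payoff: 49 − 6 + 36 = 79.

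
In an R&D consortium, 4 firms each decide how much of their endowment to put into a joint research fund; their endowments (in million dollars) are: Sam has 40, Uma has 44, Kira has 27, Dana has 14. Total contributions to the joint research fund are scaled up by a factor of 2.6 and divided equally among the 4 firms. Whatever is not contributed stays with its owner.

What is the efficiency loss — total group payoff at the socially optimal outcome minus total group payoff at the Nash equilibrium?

The private return per contributed unit is 2.6/4 = 0.6500 < 1 for every player regardless of endowment, so the Nash equilibrium is zero contribution and the group total is Σ E_j = 40 + 44 + 27 + 14 = 125.
Each contributed unit returns 2.600 to the group, so the social optimum is full contribution by everyone: group total = 2.600 × 125 = 325.00.
Efficiency loss = (2.600 − 1) × 125 = 200.00.

200.00 million dollars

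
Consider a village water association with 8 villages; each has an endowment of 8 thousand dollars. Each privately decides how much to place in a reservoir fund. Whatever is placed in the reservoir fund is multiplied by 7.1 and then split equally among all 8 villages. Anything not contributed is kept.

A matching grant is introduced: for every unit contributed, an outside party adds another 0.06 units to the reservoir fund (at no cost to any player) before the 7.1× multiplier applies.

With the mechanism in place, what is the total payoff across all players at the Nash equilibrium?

64.00 thousand dollars

With the mechanism, a contributed unit returns 7.1 × 1.06 / 8 = 0.9408 per unit of net cost — still below 1 — so contributing 0 remains dominant for every player.
At the Nash equilibrium no one contributes; group total payoff = 8 × 8 = 64.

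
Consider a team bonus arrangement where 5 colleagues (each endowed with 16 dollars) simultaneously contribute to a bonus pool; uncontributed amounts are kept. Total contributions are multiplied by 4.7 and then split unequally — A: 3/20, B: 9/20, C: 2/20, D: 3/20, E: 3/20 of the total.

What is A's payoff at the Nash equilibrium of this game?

27.28 dollars

A player with share s gets back 4.7·s per unit contributed, so full contribution is dominant for anyone with s > 1/4.7 = 0.2128 and zero contribution is dominant for anyone below.
Only B (9/20) clears that bar, contributing 16; the remaining 4 contribute 0. Total contributed: 16.
A keeps 16 and receives 4.7 × 16 × 3/20 = 11.28 from the bonus pool, for a payoff of 27.28.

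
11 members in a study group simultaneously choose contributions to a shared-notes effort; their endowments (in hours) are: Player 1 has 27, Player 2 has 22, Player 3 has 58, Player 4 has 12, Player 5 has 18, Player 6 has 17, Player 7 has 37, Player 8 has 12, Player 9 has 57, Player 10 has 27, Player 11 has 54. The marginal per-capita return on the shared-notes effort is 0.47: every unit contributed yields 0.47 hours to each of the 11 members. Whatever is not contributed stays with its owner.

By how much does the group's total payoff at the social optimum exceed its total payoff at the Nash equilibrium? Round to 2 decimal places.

1421.97 hours

The private return per contributed unit is 0.47 < 1 for everyone, so the Nash equilibrium is zero contribution and the group total is Σ E_j = 27 + 22 + 58 + 12 + 18 + 17 + 37 + 12 + 57 + 27 + 54 = 341.
Each contributed unit returns 5.170 to the group, so the social optimum is full contribution by everyone: group total = 5.170 × 341 = 1762.97.
Efficiency loss = (5.170 − 1) × 341 = 1421.97.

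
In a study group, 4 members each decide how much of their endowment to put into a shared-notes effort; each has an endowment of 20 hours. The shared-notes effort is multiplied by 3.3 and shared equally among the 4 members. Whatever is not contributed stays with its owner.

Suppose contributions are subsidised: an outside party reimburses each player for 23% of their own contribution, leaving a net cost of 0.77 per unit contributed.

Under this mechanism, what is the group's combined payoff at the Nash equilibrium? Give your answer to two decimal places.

282.40 hours

With the mechanism, a contributed unit returns (3.3/4) / 0.77 = 1.0714 per unit of net cost to the contributor — now above 1 — so contributing fully is weakly dominant for every player.
So the Nash equilibrium is full contribution by all 4; the group earns 4 × (20 × 0.23 + 3.3 × 20) = 282.40.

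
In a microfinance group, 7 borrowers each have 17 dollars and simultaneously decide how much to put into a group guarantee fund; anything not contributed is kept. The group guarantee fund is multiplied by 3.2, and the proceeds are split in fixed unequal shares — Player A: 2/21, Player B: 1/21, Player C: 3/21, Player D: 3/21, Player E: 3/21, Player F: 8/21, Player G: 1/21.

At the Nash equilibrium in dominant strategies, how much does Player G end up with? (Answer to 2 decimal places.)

19.59 dollars

Each unit j contributes comes back to j as 3.2 × (j's share), so j prefers to contribute only if that share exceeds 1/3.2 = 0.3125; otherwise keeping the unit dominates.
The only share above 0.3125 is Player F's 8/21, contributing 17; the remaining 6 contribute 0. Total contributed: 17.
Player G keeps 17 and receives 3.2 × 17 × 1/21 = 2.59 from the group guarantee fund, for a payoff of 19.59.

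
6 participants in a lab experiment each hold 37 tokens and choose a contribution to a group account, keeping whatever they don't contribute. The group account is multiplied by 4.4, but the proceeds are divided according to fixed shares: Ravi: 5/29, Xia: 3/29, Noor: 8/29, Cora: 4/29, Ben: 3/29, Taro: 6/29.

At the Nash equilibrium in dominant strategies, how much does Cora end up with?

59.46 tokens

Player j's private return per contributed unit is 4.4 × (j's share). Contributing is weakly dominant for j when that share is at least 1/4.4 = 0.2273, and contributing 0 is dominant otherwise.
The only share above 0.2273 is Noor's 8/29, contributing 37; the remaining 5 contribute 0. Total contributed: 37.
Cora keeps 37 and receives 4.4 × 37 × 4/29 = 22.46 from the group account, for a payoff of 59.46.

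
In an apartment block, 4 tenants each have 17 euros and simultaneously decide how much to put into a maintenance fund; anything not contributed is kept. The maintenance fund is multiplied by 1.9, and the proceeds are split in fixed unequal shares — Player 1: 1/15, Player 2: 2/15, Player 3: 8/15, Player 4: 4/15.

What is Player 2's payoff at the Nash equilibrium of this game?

21.31 euros

Player j's private return per contributed unit is 1.9 × (j's share). Contributing is weakly dominant for j when that share is at least 1/1.9 = 0.5263, and contributing 0 is dominant otherwise.
Player 3 alone (share 8/15) is above the threshold, contributing 17; the remaining 3 contribute 0. Total contributed: 17.
Player 2 keeps 17 and receives 1.9 × 17 × 2/15 = 4.31 from the maintenance fund, for a payoff of 21.31.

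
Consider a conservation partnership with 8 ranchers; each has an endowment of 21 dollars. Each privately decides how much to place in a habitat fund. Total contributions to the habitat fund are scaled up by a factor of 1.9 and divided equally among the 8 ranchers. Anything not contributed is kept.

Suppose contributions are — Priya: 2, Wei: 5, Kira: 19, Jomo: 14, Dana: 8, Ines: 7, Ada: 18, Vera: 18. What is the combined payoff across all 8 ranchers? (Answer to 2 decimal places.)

Total contributed: 2 + 5 + 19 + 14 + 8 + 7 + 18 + 18 = 91; total kept: 8 × 21 − 91 = 77.
The habitat fund pays out 1.9 × 91 = 172.90 in aggregate.
Group total = 77 + 172.90 = 249.90.

249.90 dollars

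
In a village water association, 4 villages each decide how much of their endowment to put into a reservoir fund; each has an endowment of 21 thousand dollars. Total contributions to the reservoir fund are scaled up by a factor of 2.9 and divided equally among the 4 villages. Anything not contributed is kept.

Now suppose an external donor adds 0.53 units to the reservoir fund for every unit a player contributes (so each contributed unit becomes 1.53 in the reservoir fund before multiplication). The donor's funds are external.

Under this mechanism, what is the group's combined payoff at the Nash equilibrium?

Under the mechanism each unit contributed yields 2.9 × 1.53 / 4 = 1.1093 back to its contributor per unit of net cost, which exceeds 1, making full contribution the dominant choice for everyone.
So the Nash equilibrium is full contribution by all 4; the group earns 2.9 × 1.53 × 84 = 372.71.

372.71 thousand dollars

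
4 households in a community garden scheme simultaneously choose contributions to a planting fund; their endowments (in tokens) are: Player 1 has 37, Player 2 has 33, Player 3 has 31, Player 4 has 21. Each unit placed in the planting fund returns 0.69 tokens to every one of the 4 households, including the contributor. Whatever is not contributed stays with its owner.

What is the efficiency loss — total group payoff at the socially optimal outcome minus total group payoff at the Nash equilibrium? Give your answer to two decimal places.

214.72 tokens

The private return per contributed unit is 0.69 < 1 for everyone, so the Nash equilibrium is zero contribution and the group total is Σ E_j = 37 + 33 + 31 + 21 = 122.
Each contributed unit returns 2.760 to the group, so the social optimum is full contribution by everyone: group total = 2.760 × 122 = 336.72.
Efficiency loss = (2.760 − 1) × 122 = 214.72.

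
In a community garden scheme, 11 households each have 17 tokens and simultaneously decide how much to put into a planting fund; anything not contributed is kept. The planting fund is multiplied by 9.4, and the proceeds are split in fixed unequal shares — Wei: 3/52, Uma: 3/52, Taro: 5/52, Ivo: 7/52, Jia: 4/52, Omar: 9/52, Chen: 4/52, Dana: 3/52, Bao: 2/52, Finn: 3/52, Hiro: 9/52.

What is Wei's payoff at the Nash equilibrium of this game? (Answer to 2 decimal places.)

For player j, contributing a unit is worthwhile iff 9.4 × (j's share) ≥ 1, i.e. iff j's share is at least 0.1064.
Ivo, Omar and Hiro clear that bar, contributing 17 each; the remaining 8 contribute 0. Total contributed: 51.
Wei keeps 17 and receives 9.4 × 51 × 3/52 = 27.66 from the planting fund, for a payoff of 44.66.

44.66 tokens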